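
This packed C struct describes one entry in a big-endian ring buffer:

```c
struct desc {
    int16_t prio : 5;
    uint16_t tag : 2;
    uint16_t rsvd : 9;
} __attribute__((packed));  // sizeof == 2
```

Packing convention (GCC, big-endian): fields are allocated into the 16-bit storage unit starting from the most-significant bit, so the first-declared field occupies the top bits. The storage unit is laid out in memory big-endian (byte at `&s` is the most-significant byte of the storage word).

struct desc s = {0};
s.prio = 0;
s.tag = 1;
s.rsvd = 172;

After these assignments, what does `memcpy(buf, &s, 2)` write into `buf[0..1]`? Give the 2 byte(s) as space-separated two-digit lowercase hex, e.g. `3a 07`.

prio:5 = 0 → 0x0 << 11 → word 0x0000
tag:2 = 1 → 0x1 << 9 → word 0x0200
rsvd:9 = 172 → 0xac << 0 → word 0x02ac
word = 0x02ac → big-endian bytes:
  [0]=0x02  [1]=0xac

02 ac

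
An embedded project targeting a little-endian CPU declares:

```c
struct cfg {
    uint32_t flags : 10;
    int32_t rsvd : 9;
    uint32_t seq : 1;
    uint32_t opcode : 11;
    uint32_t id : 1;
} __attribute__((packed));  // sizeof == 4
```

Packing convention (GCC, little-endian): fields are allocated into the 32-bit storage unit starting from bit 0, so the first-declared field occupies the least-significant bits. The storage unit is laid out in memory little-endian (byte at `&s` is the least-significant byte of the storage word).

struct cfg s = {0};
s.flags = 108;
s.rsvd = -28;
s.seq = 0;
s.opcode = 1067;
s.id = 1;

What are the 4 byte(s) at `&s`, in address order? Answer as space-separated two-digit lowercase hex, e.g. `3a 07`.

6c 90 b7 c2

[0+:10] flags=108 & 0x3ff = 0x6c; word=0x0000006c
[10+:9] rsvd=-28 & 0x1ff = 0x1e4; word=0x0007906c
[19+:1] seq=0 & 0x1 = 0x0; word=0x0007906c
[20+:11] opcode=1067 & 0x7ff = 0x42b; word=0x42b7906c
[31+:1] id=1 & 0x1 = 0x1; word=0xc2b7906c
word = 0xc2b7906c → little-endian bytes:
  [0]=0x6c  [1]=0x90  [2]=0xb7  [3]=0xc2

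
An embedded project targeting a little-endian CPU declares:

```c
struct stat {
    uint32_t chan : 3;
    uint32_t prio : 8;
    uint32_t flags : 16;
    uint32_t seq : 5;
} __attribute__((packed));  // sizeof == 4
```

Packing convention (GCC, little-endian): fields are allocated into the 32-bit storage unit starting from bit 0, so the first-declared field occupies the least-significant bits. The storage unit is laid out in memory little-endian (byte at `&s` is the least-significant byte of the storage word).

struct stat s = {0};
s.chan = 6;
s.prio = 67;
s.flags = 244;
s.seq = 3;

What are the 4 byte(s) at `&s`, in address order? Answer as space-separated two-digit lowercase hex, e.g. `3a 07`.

1e a2 07 18

[0+:3] chan=6 & 0x7 = 0x6; word=0x00000006
[3+:8] prio=67 & 0xff = 0x43; word=0x0000021e
[11+:16] flags=244 & 0xffff = 0xf4; word=0x0007a21e
[27+:5] seq=3 & 0x1f = 0x3; word=0x1807a21e
word = 0x1807a21e → little-endian bytes:
  [0]=0x1e  [1]=0xa2  [2]=0x07  [3]=0x18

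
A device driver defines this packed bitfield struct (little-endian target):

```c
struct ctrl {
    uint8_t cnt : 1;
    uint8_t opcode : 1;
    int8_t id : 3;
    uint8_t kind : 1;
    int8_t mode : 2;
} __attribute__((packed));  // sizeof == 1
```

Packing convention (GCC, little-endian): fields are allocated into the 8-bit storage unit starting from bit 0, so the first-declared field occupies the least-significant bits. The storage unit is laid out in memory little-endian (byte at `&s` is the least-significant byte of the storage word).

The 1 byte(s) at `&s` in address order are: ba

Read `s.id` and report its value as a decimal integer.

-2

[0]=0xba (little-endian) → word 0xba
cnt [0+:1] = (word>>0) & 0x1 = 0
opcode [1+:1] = (word>>1) & 0x1 = 1
id [2+:3] = (word>>2) & 0x7 = 6  ←
kind [5+:1] = (word>>5) & 0x1 = 1
mode [6+:2] = (word>>6) & 0x3 = 2
id signed 3b, MSB=1: 6 - 8 = -2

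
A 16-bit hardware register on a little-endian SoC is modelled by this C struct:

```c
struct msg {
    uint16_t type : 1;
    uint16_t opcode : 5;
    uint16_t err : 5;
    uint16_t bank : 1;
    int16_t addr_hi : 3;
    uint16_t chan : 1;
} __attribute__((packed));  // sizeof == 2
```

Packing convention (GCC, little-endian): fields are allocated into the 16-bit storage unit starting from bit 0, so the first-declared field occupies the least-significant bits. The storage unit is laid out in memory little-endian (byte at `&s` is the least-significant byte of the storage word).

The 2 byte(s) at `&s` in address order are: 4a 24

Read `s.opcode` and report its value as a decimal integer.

5

[0]=0x4a [1]=0x24 (little-endian) → word 0x244a
type [0+:1] = (word>>0) & 0x1 = 0
opcode [1+:5] = (word>>1) & 0x1f = 5  ←
err [6+:5] = (word>>6) & 0x1f = 17
bank [11+:1] = (word>>11) & 0x1 = 0
addr_hi [12+:3] = (word>>12) & 0x7 = 2
chan [15+:1] = (word>>15) & 0x1 = 0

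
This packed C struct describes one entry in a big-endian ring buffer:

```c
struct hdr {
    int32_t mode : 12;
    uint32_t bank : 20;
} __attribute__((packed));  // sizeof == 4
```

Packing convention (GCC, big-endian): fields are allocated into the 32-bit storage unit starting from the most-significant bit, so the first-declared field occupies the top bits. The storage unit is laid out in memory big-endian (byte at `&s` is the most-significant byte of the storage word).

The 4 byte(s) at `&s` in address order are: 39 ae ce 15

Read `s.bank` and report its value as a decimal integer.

970261

[0]=0x39 [1]=0xae [2]=0xce [3]=0x15 (big-endian) → word 0x39aece15
mode [20+:12] = (word>>20) & 0xfff = 922
bank [0+:20] = (word>>0) & 0xfffff = 970261  ←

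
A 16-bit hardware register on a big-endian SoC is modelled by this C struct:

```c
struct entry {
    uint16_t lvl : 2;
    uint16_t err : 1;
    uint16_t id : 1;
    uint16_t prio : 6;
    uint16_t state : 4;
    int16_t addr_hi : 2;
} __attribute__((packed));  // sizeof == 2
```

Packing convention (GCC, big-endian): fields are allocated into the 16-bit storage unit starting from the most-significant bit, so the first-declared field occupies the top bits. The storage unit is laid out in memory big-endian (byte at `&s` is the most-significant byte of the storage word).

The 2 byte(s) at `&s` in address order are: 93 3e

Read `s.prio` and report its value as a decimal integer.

12

[0]=0x93 [1]=0x3e (big-endian) → word 0x933e
lvl [14+:2] = (word>>14) & 0x3 = 2
err [13+:1] = (word>>13) & 0x1 = 0
id [12+:1] = (word>>12) & 0x1 = 1
prio [6+:6] = (word>>6) & 0x3f = 12  ←
state [2+:4] = (word>>2) & 0xf = 15
addr_hi [0+:2] = (word>>0) & 0x3 = 2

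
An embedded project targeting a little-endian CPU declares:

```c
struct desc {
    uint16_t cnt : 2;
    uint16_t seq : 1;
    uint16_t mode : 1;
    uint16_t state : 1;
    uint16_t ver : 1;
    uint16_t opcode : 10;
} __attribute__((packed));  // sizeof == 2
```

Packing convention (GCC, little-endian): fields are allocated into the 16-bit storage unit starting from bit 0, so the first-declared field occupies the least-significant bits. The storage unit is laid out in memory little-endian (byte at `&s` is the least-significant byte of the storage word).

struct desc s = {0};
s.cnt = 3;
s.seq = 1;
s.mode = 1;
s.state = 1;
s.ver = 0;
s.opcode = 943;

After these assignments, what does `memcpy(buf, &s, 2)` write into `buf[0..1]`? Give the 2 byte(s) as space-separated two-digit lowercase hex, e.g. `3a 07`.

df eb

[0+:2] cnt=3 & 0x3 = 0x3; word=0x0003
[2+:1] seq=1 & 0x1 = 0x1; word=0x0007
[3+:1] mode=1 & 0x1 = 0x1; word=0x000f
[4+:1] state=1 & 0x1 = 0x1; word=0x001f
[5+:1] ver=0 & 0x1 = 0x0; word=0x001f
[6+:10] opcode=943 & 0x3ff = 0x3af; word=0xebdf
word = 0xebdf → little-endian bytes:
  [0]=0xdf  [1]=0xeb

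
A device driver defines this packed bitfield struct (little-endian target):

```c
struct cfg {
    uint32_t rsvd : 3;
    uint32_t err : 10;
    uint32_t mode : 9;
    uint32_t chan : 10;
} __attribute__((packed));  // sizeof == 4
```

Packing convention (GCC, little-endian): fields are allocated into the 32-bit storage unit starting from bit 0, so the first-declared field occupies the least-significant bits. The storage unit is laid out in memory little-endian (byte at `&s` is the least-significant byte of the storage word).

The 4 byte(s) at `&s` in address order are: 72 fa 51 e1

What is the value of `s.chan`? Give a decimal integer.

901

[0]=0x72 [1]=0xfa [2]=0x51 [3]=0xe1 (little-endian) → word 0xe151fa72
rsvd [0+:3] = (word>>0) & 0x7 = 2
err [3+:10] = (word>>3) & 0x3ff = 846
mode [13+:9] = (word>>13) & 0x1ff = 143
chan [22+:10] = (word>>22) & 0x3ff = 901  ←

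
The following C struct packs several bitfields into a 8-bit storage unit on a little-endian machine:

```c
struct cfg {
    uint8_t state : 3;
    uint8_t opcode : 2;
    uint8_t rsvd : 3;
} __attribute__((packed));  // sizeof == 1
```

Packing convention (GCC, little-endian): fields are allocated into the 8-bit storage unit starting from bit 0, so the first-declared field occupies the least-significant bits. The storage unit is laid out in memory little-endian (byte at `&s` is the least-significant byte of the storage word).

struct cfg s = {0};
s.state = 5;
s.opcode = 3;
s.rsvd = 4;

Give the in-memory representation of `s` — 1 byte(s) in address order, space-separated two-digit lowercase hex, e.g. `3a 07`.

[0+:3] state=5 & 0x7 = 0x5; word=0x05
[3+:2] opcode=3 & 0x3 = 0x3; word=0x1d
[5+:3] rsvd=4 & 0x7 = 0x4; word=0x9d
word = 0x9d → little-endian bytes:
  [0]=0x9d

9d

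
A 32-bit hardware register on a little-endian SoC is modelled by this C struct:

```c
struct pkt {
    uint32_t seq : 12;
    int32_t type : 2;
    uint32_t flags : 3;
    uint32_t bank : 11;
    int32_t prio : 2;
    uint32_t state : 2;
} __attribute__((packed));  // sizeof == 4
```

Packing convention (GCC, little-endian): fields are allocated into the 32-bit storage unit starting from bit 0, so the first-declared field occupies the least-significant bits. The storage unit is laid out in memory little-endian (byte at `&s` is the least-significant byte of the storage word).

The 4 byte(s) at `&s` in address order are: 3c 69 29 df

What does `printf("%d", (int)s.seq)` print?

[0]=0x3c [1]=0x69 [2]=0x29 [3]=0xdf (little-endian) → word 0xdf29693c
seq:12 @ bit 0 → (0xdf29693c>>0)&0xfff = 0x93c  ←
type:2 @ bit 12 → (0xdf29693c>>12)&0x3 = 0x2
flags:3 @ bit 14 → (0xdf29693c>>14)&0x7 = 0x5
bank:11 @ bit 17 → (0xdf29693c>>17)&0x7ff = 0x794
prio:2 @ bit 28 → (0xdf29693c>>28)&0x3 = 0x1
state:2 @ bit 30 → (0xdf29693c>>30)&0x3 = 0x3

2364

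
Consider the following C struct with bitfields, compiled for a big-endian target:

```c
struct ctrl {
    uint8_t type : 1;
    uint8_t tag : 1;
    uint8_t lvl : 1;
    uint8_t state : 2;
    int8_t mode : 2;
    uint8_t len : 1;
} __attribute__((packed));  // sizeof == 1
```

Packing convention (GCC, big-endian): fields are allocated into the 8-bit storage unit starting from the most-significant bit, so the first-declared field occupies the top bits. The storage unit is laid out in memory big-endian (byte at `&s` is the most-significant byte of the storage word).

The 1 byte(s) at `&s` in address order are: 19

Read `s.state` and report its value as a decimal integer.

3

[0]=0x19 (big-endian) → word 0x19
type:1 @ bit 7 → (0x19>>7)&0x1 = 0x0
tag:1 @ bit 6 → (0x19>>6)&0x1 = 0x0
lvl:1 @ bit 5 → (0x19>>5)&0x1 = 0x0
state:2 @ bit 3 → (0x19>>3)&0x3 = 0x3  ←
mode:2 @ bit 1 → (0x19>>1)&0x3 = 0x0
len:1 @ bit 0 → (0x19>>0)&0x1 = 0x1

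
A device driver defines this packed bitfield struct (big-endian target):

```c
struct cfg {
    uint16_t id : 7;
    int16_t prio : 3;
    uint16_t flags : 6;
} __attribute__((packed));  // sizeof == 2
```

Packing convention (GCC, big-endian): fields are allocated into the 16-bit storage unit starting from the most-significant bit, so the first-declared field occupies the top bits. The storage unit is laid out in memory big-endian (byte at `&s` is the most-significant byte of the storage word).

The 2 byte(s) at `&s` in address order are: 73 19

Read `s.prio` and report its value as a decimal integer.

[0]=0x73 [1]=0x19 (big-endian) → word 0x7319
id [9+:7] = (word>>9) & 0x7f = 57
prio [6+:3] = (word>>6) & 0x7 = 4  ←
flags [0+:6] = (word>>0) & 0x3f = 25
prio signed 3b, MSB=1: 4 - 8 = -4

-4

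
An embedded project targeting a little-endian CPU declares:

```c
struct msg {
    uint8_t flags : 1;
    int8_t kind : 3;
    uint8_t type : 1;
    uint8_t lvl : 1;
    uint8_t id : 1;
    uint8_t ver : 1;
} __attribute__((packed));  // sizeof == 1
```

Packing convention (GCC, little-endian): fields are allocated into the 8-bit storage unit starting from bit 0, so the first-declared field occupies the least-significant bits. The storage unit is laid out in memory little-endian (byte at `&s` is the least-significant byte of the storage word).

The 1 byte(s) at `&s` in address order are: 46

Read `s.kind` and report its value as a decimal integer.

[0]=0x46 (little-endian) → word 0x46
flags:1 @ bit 0 → (0x46>>0)&0x1 = 0x0
kind:3 @ bit 1 → (0x46>>1)&0x7 = 0x3  ←
type:1 @ bit 4 → (0x46>>4)&0x1 = 0x0
lvl:1 @ bit 5 → (0x46>>5)&0x1 = 0x0
id:1 @ bit 6 → (0x46>>6)&0x1 = 0x1
ver:1 @ bit 7 → (0x46>>7)&0x1 = 0x0
kind signed 3b, MSB=0: value = 3

3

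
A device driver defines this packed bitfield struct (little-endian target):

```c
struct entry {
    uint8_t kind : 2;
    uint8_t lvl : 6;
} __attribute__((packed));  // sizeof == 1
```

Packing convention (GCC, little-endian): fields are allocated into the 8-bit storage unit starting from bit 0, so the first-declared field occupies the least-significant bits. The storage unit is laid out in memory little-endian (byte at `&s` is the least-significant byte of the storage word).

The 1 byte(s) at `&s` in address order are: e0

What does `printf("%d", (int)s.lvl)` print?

[0]=0xe0 (little-endian) → word 0xe0
kind [0+:2] = (word>>0) & 0x3 = 0
lvl [2+:6] = (word>>2) & 0x3f = 56  ←

56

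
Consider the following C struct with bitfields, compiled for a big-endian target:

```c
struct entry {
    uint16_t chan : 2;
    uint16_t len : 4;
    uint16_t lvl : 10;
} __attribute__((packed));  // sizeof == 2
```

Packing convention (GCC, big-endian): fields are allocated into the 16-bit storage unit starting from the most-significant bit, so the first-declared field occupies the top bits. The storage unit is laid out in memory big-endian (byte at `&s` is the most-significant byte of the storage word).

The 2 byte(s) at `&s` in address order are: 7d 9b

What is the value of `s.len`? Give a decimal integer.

15

[0]=0x7d [1]=0x9b (big-endian) → word 0x7d9b
chan [14+:2] = (word>>14) & 0x3 = 1
len [10+:4] = (word>>10) & 0xf = 15  ←
lvl [0+:10] = (word>>0) & 0x3ff = 411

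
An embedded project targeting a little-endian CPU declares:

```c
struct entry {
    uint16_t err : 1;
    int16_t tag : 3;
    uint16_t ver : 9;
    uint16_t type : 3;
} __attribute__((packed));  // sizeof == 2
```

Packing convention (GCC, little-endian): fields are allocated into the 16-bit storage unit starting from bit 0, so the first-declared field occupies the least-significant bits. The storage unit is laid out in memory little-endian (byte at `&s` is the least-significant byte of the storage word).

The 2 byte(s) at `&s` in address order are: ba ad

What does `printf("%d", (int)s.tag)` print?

-3

[0]=0xba [1]=0xad (little-endian) → word 0xadba
err [0+:1] = (word>>0) & 0x1 = 0
tag [1+:3] = (word>>1) & 0x7 = 5  ←
ver [4+:9] = (word>>4) & 0x1ff = 219
type [13+:3] = (word>>13) & 0x7 = 5
tag signed 3b, MSB=1: 5 - 8 = -3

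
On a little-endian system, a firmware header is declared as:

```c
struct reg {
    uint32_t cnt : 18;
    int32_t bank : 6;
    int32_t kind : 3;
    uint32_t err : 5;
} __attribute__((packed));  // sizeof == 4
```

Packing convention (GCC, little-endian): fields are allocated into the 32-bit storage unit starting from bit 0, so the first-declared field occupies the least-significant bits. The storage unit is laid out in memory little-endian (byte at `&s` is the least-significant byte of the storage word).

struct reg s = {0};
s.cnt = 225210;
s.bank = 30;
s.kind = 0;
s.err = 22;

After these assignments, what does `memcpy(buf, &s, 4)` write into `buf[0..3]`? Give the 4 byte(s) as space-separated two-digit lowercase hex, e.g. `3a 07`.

ba 6f 7b b0

[0+:18] cnt=225210 & 0x3ffff = 0x36fba; word=0x00036fba
[18+:6] bank=30 & 0x3f = 0x1e; word=0x007b6fba
[24+:3] kind=0 & 0x7 = 0x0; word=0x007b6fba
[27+:5] err=22 & 0x1f = 0x16; word=0xb07b6fba
word = 0xb07b6fba → little-endian bytes:
  [0]=0xba  [1]=0x6f  [2]=0x7b  [3]=0xb0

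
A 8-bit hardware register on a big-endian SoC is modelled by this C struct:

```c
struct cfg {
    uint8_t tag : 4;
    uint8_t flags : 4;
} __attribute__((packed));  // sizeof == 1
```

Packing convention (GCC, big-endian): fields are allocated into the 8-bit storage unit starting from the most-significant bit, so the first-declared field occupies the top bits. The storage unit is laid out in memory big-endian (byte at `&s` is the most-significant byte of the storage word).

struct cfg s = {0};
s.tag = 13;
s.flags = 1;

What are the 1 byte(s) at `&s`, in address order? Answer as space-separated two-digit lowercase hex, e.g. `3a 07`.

tag (4b) val=13 bits=0xd at bit 4: 0xd0
flags (4b) val=1 bits=0x1 at bit 0: 0xd1
word = 0xd1 → big-endian bytes:
  [0]=0xd1

d1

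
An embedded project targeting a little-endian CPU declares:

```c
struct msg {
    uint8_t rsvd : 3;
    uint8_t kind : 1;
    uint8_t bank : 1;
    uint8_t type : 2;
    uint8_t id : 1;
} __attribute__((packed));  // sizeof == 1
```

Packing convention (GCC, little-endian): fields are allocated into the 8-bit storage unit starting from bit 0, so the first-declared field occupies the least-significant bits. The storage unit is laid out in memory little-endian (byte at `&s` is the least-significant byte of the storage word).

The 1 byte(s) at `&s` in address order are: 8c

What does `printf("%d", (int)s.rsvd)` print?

[0]=0x8c (little-endian) → word 0x8c
rsvd [0+:3] = (word>>0) & 0x7 = 4  ←
kind [3+:1] = (word>>3) & 0x1 = 1
bank [4+:1] = (word>>4) & 0x1 = 0
type [5+:2] = (word>>5) & 0x3 = 0
id [7+:1] = (word>>7) & 0x1 = 1

4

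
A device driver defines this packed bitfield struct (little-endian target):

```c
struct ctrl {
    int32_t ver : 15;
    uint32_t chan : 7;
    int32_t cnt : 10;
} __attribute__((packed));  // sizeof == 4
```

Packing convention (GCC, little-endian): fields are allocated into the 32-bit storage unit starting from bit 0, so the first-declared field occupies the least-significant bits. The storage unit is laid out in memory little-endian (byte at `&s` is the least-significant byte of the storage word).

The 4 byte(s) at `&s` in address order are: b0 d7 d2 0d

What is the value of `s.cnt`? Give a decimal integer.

55

[0]=0xb0 [1]=0xd7 [2]=0xd2 [3]=0x0d (little-endian) → word 0x0dd2d7b0
ver [0+:15] = (word>>0) & 0x7fff = 22448
chan [15+:7] = (word>>15) & 0x7f = 37
cnt [22+:10] = (word>>22) & 0x3ff = 55  ←
cnt signed 10b, MSB=0: value = 55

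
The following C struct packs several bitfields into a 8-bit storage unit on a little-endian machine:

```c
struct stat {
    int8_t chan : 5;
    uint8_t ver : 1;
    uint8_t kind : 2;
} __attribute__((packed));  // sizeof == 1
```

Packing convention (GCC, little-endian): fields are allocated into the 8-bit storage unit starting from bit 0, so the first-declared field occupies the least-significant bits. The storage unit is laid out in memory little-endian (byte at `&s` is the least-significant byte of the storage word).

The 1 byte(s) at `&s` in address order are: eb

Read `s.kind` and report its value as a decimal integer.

3

[0]=0xeb (little-endian) → word 0xeb
chan:5 @ bit 0 → (0xeb>>0)&0x1f = 0xb
ver:1 @ bit 5 → (0xeb>>5)&0x1 = 0x1
kind:2 @ bit 6 → (0xeb>>6)&0x3 = 0x3  ←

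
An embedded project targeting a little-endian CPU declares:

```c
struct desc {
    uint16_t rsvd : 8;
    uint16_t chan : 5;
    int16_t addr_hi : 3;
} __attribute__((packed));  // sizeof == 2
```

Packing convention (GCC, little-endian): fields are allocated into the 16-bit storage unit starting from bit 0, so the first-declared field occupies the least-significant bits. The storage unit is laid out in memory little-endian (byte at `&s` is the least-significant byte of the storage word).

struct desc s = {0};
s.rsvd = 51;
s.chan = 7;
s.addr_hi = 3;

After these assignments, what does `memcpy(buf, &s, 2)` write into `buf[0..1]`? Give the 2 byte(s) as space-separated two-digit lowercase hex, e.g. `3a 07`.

33 67

[0+:8] rsvd=51 & 0xff = 0x33; word=0x0033
[8+:5] chan=7 & 0x1f = 0x7; word=0x0733
[13+:3] addr_hi=3 & 0x7 = 0x3; word=0x6733
word = 0x6733 → little-endian bytes:
  [0]=0x33  [1]=0x67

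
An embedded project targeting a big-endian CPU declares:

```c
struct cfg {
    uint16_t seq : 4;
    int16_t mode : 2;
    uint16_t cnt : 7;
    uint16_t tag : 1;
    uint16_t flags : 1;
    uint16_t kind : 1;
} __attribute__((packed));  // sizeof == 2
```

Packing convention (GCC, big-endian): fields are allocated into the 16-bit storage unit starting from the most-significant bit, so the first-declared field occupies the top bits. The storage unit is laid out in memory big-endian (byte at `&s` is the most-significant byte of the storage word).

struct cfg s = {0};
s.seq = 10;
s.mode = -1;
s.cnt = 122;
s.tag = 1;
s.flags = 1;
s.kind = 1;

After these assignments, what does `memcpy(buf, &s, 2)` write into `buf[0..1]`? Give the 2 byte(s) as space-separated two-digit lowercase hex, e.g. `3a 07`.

seq (4b) val=10 bits=0xa at bit 12: 0xa000
mode (2b) val=-1 bits=0x3 at bit 10: 0xac00
cnt (7b) val=122 bits=0x7a at bit 3: 0xafd0
tag (1b) val=1 bits=0x1 at bit 2: 0xafd4
flags (1b) val=1 bits=0x1 at bit 1: 0xafd6
kind (1b) val=1 bits=0x1 at bit 0: 0xafd7
word = 0xafd7 → big-endian bytes:
  [0]=0xaf  [1]=0xd7

af d7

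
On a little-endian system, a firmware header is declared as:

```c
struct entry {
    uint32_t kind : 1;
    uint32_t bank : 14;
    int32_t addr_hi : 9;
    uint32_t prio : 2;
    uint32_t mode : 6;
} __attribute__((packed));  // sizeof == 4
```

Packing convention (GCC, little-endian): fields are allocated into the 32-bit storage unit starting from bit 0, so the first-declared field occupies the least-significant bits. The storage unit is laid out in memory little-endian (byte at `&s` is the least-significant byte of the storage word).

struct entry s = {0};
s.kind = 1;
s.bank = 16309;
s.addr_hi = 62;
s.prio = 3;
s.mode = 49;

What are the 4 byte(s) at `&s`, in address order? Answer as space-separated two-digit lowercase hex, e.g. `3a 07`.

6b 7f 1f c7

[0+:1] kind=1 & 0x1 = 0x1; word=0x00000001
[1+:14] bank=16309 & 0x3fff = 0x3fb5; word=0x00007f6b
[15+:9] addr_hi=62 & 0x1ff = 0x3e; word=0x001f7f6b
[24+:2] prio=3 & 0x3 = 0x3; word=0x031f7f6b
[26+:6] mode=49 & 0x3f = 0x31; word=0xc71f7f6b
word = 0xc71f7f6b → little-endian bytes:
  [0]=0x6b  [1]=0x7f  [2]=0x1f  [3]=0xc7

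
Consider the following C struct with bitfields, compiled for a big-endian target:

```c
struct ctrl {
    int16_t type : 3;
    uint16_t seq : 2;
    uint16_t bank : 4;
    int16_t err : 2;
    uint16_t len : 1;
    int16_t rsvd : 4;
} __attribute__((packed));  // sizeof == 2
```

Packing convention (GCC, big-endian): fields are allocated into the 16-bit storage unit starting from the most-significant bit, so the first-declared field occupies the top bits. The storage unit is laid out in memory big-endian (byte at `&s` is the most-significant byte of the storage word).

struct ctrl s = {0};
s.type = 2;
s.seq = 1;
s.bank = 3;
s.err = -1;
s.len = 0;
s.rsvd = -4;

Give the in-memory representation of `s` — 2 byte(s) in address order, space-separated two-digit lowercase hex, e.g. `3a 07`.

type (3b) val=2 bits=0x2 at bit 13: 0x4000
seq (2b) val=1 bits=0x1 at bit 11: 0x4800
bank (4b) val=3 bits=0x3 at bit 7: 0x4980
err (2b) val=-1 bits=0x3 at bit 5: 0x49e0
len (1b) val=0 bits=0x0 at bit 4: 0x49e0
rsvd (4b) val=-4 bits=0xc at bit 0: 0x49ec
word = 0x49ec → big-endian bytes:
  [0]=0x49  [1]=0xec

49 ec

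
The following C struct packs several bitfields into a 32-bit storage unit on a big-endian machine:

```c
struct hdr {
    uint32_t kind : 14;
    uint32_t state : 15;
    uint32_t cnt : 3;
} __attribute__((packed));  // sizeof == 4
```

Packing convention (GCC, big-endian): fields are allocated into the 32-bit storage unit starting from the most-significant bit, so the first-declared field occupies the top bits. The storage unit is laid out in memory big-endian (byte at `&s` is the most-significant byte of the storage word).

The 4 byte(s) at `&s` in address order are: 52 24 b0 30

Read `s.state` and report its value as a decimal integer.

[0]=0x52 [1]=0x24 [2]=0xb0 [3]=0x30 (big-endian) → word 0x5224b030
kind [18+:14] = (word>>18) & 0x3fff = 5257
state [3+:15] = (word>>3) & 0x7fff = 5638  ←
cnt [0+:3] = (word>>0) & 0x7 = 0

5638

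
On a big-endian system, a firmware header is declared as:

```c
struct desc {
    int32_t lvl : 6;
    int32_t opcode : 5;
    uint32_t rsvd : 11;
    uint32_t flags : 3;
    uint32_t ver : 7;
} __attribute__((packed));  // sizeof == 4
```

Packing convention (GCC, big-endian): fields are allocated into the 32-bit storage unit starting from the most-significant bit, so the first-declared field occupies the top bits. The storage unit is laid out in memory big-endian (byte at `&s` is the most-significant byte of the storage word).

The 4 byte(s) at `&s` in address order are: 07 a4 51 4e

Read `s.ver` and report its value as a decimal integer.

78

[0]=0x07 [1]=0xa4 [2]=0x51 [3]=0x4e (big-endian) → word 0x07a4514e
lvl [26+:6] = (word>>26) & 0x3f = 1
opcode [21+:5] = (word>>21) & 0x1f = 29
rsvd [10+:11] = (word>>10) & 0x7ff = 276
flags [7+:3] = (word>>7) & 0x7 = 2
ver [0+:7] = (word>>0) & 0x7f = 78  ←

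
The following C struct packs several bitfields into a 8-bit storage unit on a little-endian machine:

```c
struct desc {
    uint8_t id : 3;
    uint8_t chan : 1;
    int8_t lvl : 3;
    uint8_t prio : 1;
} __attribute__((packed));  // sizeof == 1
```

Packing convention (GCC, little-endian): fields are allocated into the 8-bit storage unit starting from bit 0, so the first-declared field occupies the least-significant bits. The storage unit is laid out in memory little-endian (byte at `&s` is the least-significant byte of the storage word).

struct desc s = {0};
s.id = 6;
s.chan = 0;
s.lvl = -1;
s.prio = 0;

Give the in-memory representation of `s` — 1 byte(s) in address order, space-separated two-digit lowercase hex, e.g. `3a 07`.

76

id (3b) val=6 bits=0x6 at bit 0: 0x06
chan (1b) val=0 bits=0x0 at bit 3: 0x06
lvl (3b) val=-1 bits=0x7 at bit 4: 0x76
prio (1b) val=0 bits=0x0 at bit 7: 0x76
word = 0x76 → little-endian bytes:
  [0]=0x76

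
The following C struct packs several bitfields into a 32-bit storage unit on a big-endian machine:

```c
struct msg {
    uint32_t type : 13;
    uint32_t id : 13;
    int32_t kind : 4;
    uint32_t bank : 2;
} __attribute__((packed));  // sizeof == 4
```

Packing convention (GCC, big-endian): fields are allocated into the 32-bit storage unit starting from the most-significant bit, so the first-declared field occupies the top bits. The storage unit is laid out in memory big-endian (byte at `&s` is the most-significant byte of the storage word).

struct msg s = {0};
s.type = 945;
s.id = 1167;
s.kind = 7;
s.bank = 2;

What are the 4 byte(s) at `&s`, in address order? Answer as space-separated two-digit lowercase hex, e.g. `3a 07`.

[19+:13] type=945 & 0x1fff = 0x3b1; word=0x1d880000
[6+:13] id=1167 & 0x1fff = 0x48f; word=0x1d8923c0
[2+:4] kind=7 & 0xf = 0x7; word=0x1d8923dc
[0+:2] bank=2 & 0x3 = 0x2; word=0x1d8923de
word = 0x1d8923de → big-endian bytes:
  [0]=0x1d  [1]=0x89  [2]=0x23  [3]=0xde

1d 89 23 de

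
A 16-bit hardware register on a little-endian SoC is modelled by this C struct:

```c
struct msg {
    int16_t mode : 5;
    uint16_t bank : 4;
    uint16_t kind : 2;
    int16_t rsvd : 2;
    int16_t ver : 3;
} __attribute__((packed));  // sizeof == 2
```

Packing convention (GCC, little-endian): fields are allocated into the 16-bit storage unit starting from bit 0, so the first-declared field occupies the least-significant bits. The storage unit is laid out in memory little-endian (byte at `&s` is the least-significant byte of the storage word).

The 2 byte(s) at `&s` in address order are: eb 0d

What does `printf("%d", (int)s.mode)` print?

[0]=0xeb [1]=0x0d (little-endian) → word 0x0deb
mode [0+:5] = (word>>0) & 0x1f = 11  ←
bank [5+:4] = (word>>5) & 0xf = 15
kind [9+:2] = (word>>9) & 0x3 = 2
rsvd [11+:2] = (word>>11) & 0x3 = 1
ver [13+:3] = (word>>13) & 0x7 = 0
mode signed 5b, MSB=0: value = 11

11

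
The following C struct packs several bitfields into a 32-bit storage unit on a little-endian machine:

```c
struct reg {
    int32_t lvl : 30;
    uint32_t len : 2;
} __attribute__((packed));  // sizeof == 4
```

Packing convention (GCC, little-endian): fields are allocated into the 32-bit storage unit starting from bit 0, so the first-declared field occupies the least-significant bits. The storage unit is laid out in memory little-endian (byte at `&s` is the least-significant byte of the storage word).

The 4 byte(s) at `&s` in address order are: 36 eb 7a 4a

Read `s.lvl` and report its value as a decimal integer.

175827766

[0]=0x36 [1]=0xeb [2]=0x7a [3]=0x4a (little-endian) → word 0x4a7aeb36
lvl [0+:30] = (word>>0) & 0x3fffffff = 175827766  ←
len [30+:2] = (word>>30) & 0x3 = 1
lvl signed 30b, MSB=0: value = 175827766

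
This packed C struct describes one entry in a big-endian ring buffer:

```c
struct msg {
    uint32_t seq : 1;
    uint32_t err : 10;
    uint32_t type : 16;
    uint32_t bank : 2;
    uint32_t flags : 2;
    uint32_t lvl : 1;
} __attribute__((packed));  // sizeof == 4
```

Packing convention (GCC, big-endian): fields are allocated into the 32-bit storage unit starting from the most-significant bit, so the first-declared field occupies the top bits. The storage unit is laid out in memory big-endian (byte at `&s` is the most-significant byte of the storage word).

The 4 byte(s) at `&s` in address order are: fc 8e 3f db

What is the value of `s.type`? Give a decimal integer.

[0]=0xfc [1]=0x8e [2]=0x3f [3]=0xdb (big-endian) → word 0xfc8e3fdb
seq [31+:1] = (word>>31) & 0x1 = 1
err [21+:10] = (word>>21) & 0x3ff = 996
type [5+:16] = (word>>5) & 0xffff = 29182  ←
bank [3+:2] = (word>>3) & 0x3 = 3
flags [1+:2] = (word>>1) & 0x3 = 1
lvl [0+:1] = (word>>0) & 0x1 = 1

29182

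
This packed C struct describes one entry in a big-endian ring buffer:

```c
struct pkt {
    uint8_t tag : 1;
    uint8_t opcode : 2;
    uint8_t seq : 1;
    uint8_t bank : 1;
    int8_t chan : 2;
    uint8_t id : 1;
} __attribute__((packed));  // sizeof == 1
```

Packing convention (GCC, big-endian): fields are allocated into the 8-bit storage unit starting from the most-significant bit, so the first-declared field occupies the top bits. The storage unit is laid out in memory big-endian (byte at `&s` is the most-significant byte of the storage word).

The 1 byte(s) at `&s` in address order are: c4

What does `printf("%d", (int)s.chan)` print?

-2

[0]=0xc4 (big-endian) → word 0xc4
tag:1 @ bit 7 → (0xc4>>7)&0x1 = 0x1
opcode:2 @ bit 5 → (0xc4>>5)&0x3 = 0x2
seq:1 @ bit 4 → (0xc4>>4)&0x1 = 0x0
bank:1 @ bit 3 → (0xc4>>3)&0x1 = 0x0
chan:2 @ bit 1 → (0xc4>>1)&0x3 = 0x2  ←
id:1 @ bit 0 → (0xc4>>0)&0x1 = 0x0
chan signed 2b, MSB=1: 2 - 4 = -2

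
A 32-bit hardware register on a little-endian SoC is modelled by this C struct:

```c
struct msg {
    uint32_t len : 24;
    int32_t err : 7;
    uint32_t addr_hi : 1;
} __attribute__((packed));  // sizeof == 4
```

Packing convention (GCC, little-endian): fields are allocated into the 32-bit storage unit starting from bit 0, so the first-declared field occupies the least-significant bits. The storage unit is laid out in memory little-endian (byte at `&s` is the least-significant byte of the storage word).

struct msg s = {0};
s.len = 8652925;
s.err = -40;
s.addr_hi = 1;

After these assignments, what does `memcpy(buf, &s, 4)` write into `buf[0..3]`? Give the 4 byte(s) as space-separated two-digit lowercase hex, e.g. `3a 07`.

len:24 = 8652925 → 0x84087d << 0 → word 0x0084087d
err:7 = -40 → 0x58 << 24 → word 0x5884087d
addr_hi:1 = 1 → 0x1 << 31 → word 0xd884087d
word = 0xd884087d → little-endian bytes:
  [0]=0x7d  [1]=0x08  [2]=0x84  [3]=0xd8

7d 08 84 d8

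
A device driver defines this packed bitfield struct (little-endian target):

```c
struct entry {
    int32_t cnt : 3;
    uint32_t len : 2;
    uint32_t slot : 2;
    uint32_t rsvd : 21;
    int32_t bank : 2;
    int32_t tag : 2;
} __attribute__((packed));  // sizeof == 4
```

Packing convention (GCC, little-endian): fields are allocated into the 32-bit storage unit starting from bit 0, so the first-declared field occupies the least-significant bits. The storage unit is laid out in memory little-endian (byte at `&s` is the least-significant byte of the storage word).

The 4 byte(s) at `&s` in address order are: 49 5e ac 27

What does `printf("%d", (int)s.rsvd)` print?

1005756

[0]=0x49 [1]=0x5e [2]=0xac [3]=0x27 (little-endian) → word 0x27ac5e49
cnt [0+:3] = (word>>0) & 0x7 = 1
len [3+:2] = (word>>3) & 0x3 = 1
slot [5+:2] = (word>>5) & 0x3 = 2
rsvd [7+:21] = (word>>7) & 0x1fffff = 1005756  ←
bank [28+:2] = (word>>28) & 0x3 = 2
tag [30+:2] = (word>>30) & 0x3 = 0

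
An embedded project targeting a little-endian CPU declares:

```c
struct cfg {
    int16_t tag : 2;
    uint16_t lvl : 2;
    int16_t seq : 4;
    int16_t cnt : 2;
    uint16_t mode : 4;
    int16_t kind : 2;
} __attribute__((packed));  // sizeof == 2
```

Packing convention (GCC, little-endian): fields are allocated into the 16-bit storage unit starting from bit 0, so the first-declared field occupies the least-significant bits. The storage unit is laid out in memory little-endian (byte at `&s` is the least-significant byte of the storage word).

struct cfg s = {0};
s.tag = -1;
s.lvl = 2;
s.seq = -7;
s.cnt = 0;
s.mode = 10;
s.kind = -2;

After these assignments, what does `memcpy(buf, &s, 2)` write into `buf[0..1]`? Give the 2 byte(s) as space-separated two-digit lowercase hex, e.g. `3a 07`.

tag (2b) val=-1 bits=0x3 at bit 0: 0x0003
lvl (2b) val=2 bits=0x2 at bit 2: 0x000b
seq (4b) val=-7 bits=0x9 at bit 4: 0x009b
cnt (2b) val=0 bits=0x0 at bit 8: 0x009b
mode (4b) val=10 bits=0xa at bit 10: 0x289b
kind (2b) val=-2 bits=0x2 at bit 14: 0xa89b
word = 0xa89b → little-endian bytes:
  [0]=0x9b  [1]=0xa8

9b a8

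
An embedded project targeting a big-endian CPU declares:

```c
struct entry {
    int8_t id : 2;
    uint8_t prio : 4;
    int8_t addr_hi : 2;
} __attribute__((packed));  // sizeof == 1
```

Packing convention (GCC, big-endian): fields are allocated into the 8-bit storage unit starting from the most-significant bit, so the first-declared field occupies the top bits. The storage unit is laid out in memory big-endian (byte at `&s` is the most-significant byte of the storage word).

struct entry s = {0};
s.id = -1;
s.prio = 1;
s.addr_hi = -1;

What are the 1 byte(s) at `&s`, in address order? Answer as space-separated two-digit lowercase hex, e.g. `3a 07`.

id (2b) val=-1 bits=0x3 at bit 6: 0xc0
prio (4b) val=1 bits=0x1 at bit 2: 0xc4
addr_hi (2b) val=-1 bits=0x3 at bit 0: 0xc7
word = 0xc7 → big-endian bytes:
  [0]=0xc7

c7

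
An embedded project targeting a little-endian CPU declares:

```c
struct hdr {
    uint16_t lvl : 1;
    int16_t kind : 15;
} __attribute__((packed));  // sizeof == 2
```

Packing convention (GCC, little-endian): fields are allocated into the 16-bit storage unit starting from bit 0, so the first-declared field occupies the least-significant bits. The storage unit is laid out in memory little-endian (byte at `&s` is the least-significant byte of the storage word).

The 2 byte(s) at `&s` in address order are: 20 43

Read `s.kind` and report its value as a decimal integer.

8592

[0]=0x20 [1]=0x43 (little-endian) → word 0x4320
lvl:1 @ bit 0 → (0x4320>>0)&0x1 = 0x0
kind:15 @ bit 1 → (0x4320>>1)&0x7fff = 0x2190  ←
kind signed 15b, MSB=0: value = 8592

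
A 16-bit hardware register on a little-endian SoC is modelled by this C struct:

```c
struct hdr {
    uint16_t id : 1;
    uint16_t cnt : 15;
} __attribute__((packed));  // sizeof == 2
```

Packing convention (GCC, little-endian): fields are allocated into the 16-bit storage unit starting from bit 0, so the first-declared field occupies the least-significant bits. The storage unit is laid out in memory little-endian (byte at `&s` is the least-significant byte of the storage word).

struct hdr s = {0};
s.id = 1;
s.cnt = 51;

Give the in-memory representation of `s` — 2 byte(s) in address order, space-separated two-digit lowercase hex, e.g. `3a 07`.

[0+:1] id=1 & 0x1 = 0x1; word=0x0001
[1+:15] cnt=51 & 0x7fff = 0x33; word=0x0067
word = 0x0067 → little-endian bytes:
  [0]=0x67  [1]=0x00

67 00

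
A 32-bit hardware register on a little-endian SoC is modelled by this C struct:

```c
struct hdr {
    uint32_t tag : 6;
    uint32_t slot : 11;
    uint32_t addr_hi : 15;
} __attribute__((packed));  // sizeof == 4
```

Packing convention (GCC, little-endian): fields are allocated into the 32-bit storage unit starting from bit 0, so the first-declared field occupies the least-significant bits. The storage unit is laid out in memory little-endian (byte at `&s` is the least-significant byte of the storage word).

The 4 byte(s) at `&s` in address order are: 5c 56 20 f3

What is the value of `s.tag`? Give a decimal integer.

28

[0]=0x5c [1]=0x56 [2]=0x20 [3]=0xf3 (little-endian) → word 0xf320565c
tag [0+:6] = (word>>0) & 0x3f = 28  ←
slot [6+:11] = (word>>6) & 0x7ff = 345
addr_hi [17+:15] = (word>>17) & 0x7fff = 31120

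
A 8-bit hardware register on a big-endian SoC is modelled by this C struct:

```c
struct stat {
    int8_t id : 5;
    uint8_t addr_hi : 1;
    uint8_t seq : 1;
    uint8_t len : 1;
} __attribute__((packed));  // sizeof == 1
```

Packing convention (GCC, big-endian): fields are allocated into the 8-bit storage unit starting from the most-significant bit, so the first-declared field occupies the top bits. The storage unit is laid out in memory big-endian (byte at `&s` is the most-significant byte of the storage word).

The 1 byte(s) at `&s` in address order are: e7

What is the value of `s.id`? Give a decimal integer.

[0]=0xe7 (big-endian) → word 0xe7
id:5 @ bit 3 → (0xe7>>3)&0x1f = 0x1c  ←
addr_hi:1 @ bit 2 → (0xe7>>2)&0x1 = 0x1
seq:1 @ bit 1 → (0xe7>>1)&0x1 = 0x1
len:1 @ bit 0 → (0xe7>>0)&0x1 = 0x1
id signed 5b, MSB=1: 28 - 32 = -4

-4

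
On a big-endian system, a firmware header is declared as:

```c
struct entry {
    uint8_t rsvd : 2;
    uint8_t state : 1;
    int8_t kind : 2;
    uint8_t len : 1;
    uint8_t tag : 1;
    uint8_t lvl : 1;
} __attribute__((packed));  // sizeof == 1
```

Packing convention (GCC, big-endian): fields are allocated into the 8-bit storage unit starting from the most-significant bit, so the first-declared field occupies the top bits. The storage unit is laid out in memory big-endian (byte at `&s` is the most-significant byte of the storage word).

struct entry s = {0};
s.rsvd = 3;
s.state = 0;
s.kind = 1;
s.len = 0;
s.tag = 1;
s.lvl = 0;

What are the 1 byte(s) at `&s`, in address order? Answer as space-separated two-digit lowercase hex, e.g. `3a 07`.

rsvd:2 = 3 → 0x3 << 6 → word 0xc0
state:1 = 0 → 0x0 << 5 → word 0xc0
kind:2 = 1 → 0x1 << 3 → word 0xc8
len:1 = 0 → 0x0 << 2 → word 0xc8
tag:1 = 1 → 0x1 << 1 → word 0xca
lvl:1 = 0 → 0x0 << 0 → word 0xca
word = 0xca → big-endian bytes:
  [0]=0xca

ca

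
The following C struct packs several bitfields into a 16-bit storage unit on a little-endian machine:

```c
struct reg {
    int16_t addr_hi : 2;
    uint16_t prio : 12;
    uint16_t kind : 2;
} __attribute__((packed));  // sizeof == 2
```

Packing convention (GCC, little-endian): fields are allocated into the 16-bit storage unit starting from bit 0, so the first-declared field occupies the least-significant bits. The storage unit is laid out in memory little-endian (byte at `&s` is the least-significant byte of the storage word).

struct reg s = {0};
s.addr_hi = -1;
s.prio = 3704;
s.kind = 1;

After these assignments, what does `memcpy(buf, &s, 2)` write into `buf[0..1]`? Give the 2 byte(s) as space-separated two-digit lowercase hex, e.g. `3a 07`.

[0+:2] addr_hi=-1 & 0x3 = 0x3; word=0x0003
[2+:12] prio=3704 & 0xfff = 0xe78; word=0x39e3
[14+:2] kind=1 & 0x3 = 0x1; word=0x79e3
word = 0x79e3 → little-endian bytes:
  [0]=0xe3  [1]=0x79

e3 79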